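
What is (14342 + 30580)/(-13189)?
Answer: -44922/13189 ≈ -3.4060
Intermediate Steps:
(14342 + 30580)/(-13189) = 44922*(-1/13189) = -44922/13189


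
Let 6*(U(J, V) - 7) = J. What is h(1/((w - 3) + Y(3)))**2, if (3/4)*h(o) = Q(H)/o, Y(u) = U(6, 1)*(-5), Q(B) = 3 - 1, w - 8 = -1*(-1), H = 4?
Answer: 73984/9 ≈ 8220.4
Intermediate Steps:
w = 9 (w = 8 - 1*(-1) = 8 + 1 = 9)
U(J, V) = 7 + J/6
Q(B) = 2
Y(u) = -40 (Y(u) = (7 + (1/6)*6)*(-5) = (7 + 1)*(-5) = 8*(-5) = -40)
h(o) = 8/(3*o) (h(o) = 4*(2/o)/3 = 8/(3*o))
h(1/((w - 3) + Y(3)))**2 = (8/(3*(1/((9 - 3) - 40))))**2 = (8/(3*(1/(6 - 40))))**2 = (8/(3*(1/(-34))))**2 = (8/(3*(-1/34)))**2 = ((8/3)*(-34))**2 = (-272/3)**2 = 73984/9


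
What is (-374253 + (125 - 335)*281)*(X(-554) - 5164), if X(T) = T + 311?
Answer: 2342653041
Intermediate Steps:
X(T) = 311 + T
(-374253 + (125 - 335)*281)*(X(-554) - 5164) = (-374253 + (125 - 335)*281)*((311 - 554) - 5164) = (-374253 - 210*281)*(-243 - 5164) = (-374253 - 59010)*(-5407) = -433263*(-5407) = 2342653041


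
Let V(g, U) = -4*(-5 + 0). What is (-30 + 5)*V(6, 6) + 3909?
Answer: 3409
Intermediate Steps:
V(g, U) = 20 (V(g, U) = -4*(-5) = 20)
(-30 + 5)*V(6, 6) + 3909 = (-30 + 5)*20 + 3909 = -25*20 + 3909 = -500 + 3909 = 3409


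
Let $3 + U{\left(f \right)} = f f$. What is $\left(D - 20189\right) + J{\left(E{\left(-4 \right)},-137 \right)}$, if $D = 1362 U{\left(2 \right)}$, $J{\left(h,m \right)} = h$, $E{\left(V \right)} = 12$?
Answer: $-18815$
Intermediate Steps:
$U{\left(f \right)} = -3 + f^{2}$ ($U{\left(f \right)} = -3 + f f = -3 + f^{2}$)
$D = 1362$ ($D = 1362 \left(-3 + 2^{2}\right) = 1362 \left(-3 + 4\right) = 1362 \cdot 1 = 1362$)
$\left(D - 20189\right) + J{\left(E{\left(-4 \right)},-137 \right)} = \left(1362 - 20189\right) + 12 = -18827 + 12 = -18815$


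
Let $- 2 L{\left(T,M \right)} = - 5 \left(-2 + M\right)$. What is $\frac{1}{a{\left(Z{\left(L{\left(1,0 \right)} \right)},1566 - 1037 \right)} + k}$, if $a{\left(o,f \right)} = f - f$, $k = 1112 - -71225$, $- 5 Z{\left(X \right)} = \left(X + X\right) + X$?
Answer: $\frac{1}{72337} \approx 1.3824 \cdot 10^{-5}$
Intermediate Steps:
$L{\left(T,M \right)} = -5 + \frac{5 M}{2}$ ($L{\left(T,M \right)} = - \frac{\left(-5\right) \left(-2 + M\right)}{2} = - \frac{10 - 5 M}{2} = -5 + \frac{5 M}{2}$)
$Z{\left(X \right)} = - \frac{3 X}{5}$ ($Z{\left(X \right)} = - \frac{\left(X + X\right) + X}{5} = - \frac{2 X + X}{5} = - \frac{3 X}{5}$)
$k = 72337$ ($k = 1112 + 71225 = 72337$)
$a{\left(o,f \right)} = 0$
$\frac{1}{a{\left(Z{\left(L{\left(1,0 \right)} \right)},1566 - 1037 \right)} + k} = \frac{1}{0 + 72337} = \frac{1}{72337}$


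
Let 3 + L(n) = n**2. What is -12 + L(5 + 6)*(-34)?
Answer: -4024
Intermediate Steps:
L(n) = -3 + n**2
-12 + L(5 + 6)*(-34) = -12 + (-3 + (5 + 6)**2)*(-34) = -12 + (-3 + 11**2)*(-34) = -12 + (-3 + 121)*(-34) = -12 + 118*(-34) = -12 - 4012 = -4024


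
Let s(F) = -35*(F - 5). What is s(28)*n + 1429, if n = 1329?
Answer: -1068416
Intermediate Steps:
s(F) = 175 - 35*F (s(F) = -35*(-5 + F) = 175 - 35*F)
s(28)*n + 1429 = (175 - 35*28)*1329 + 1429 = (175 - 980)*1329 + 1429 = -805*1329 + 1429 = -1069845 + 1429 = -1068416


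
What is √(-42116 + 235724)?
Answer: 6*√5378 ≈ 440.01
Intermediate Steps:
√(-42116 + 235724) = √193608 = 6*√5378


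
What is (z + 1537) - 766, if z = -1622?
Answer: -851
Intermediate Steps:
(z + 1537) - 766 = (-1622 + 1537) - 766 = -85 - 766 = -851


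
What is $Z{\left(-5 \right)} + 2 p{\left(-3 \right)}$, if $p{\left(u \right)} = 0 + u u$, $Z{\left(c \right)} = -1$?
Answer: $17$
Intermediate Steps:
$p{\left(u \right)} = u^{2}$ ($p{\left(u \right)} = 0 + u^{2} = u^{2}$)
$Z{\left(-5 \right)} + 2 p{\left(-3 \right)} = -1 + 2 \left(-3\right)^{2} = -1 + 2 \cdot 9 = -1 + 18 = 17$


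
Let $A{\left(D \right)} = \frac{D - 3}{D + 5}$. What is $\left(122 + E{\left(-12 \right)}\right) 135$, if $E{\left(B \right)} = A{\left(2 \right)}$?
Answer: $\frac{115155}{7} \approx 16451.0$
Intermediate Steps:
$A{\left(D \right)} = \frac{-3 + D}{5 + D}$
$E{\left(B \right)} = - \frac{1}{7}$ ($E{\left(B \right)} = \frac{-3 + 2}{5 + 2} = \frac{1}{7} \left(-1\right) = - \frac{1}{7}$)
$\left(122 + E{\left(-12 \right)}\right) 135 = \left(122 - \frac{1}{7}\right) 135 = \frac{853}{7} \cdot 135 = \frac{115155}{7}$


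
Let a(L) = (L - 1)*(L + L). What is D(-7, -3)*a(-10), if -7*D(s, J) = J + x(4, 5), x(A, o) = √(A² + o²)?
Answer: 660/7 - 220*√41/7 ≈ -106.96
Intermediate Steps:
a(L) = 2*L*(-1 + L) (a(L) = (-1 + L)*(2*L) = 2*L*(-1 + L))
D(s, J) = -J/7 - √41/7 (D(s, J) = -(J + √(4² + 5²))/7 = -(J + √(16 + 25))/7 = -(J + √41)/7 = -J/7 - √41/7)
D(-7, -3)*a(-10) = (-⅐*(-3) - √41/7)*(2*(-10)*(-1 - 10)) = (3/7 - √41/7)*(2*(-10)*(-11)) = (3/7 - √41/7)*220 = 660/7 - 220*√41/7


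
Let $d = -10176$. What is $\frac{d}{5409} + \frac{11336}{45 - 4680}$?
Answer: $- \frac{12053576}{2785635} \approx -4.327$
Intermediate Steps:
$\frac{d}{5409} + \frac{11336}{45 - 4680} = - \frac{10176}{5409} + \frac{11336}{45 - 4680} = \left(-10176\right) \frac{1}{5409} + \frac{11336}{45 - 4680} = - \frac{3392}{1803} + \frac{11336}{-4635} = - \frac{3392}{1803} + 11336 \left(- \frac{1}{4635}\right) = - \frac{3392}{1803} - \frac{11336}{4635} = - \frac{12053576}{2785635}$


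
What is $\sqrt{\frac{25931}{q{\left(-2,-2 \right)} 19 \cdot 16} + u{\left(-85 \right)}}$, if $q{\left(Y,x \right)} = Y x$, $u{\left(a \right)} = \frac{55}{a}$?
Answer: $\frac{\sqrt{138066673}}{2584} \approx 4.5473$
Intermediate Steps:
$\sqrt{\frac{25931}{q{\left(-2,-2 \right)} 19 \cdot 16} + u{\left(-85 \right)}} = \sqrt{\frac{25931}{\left(-2\right) \left(-2\right) 19 \cdot 16} + \frac{55}{-85}} = \sqrt{\frac{25931}{4 \cdot 19 \cdot 16} + 55 \left(- \frac{1}{85}\right)} = \sqrt{\frac{25931}{76 \cdot 16} - \frac{11}{17}} = \sqrt{\frac{25931}{1216} - \frac{11}{17}} = \sqrt{\frac{427451}{20672}} = \frac{\sqrt{138066673}}{2584}$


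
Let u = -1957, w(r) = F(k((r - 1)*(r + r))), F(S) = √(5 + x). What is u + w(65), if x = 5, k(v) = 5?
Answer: -1957 + √10 ≈ -1953.8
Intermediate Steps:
F(S) = √10 (F(S) = √(5 + 5) = √10)
w(r) = √10
u + w(65) = -1957 + √10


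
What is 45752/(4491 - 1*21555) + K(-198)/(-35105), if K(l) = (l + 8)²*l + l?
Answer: 15045914239/74878965 ≈ 200.94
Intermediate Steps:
K(l) = l + l*(8 + l)² (K(l) = (8 + l)²*l + l = l*(8 + l)² + l = l + l*(8 + l)²)
45752/(4491 - 1*21555) + K(-198)/(-35105) = 45752/(4491 - 1*21555) - 198*(1 + (8 - 198)²)/(-35105) = 45752/(4491 - 21555) - 198*(1 + (-190)²)*(-1/35105) = 45752/(-17064) - 198*(1 + 36100)*(-1/35105) = 45752*(-1/17064) - 198*36101*(-1/35105) = -5719/2133 - 7147998*(-1/35105) = -5719/2133 + 7147998/35105 = 15045914239/74878965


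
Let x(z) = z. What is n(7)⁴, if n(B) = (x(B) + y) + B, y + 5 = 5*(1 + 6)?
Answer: 3748096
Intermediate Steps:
y = 30 (y = -5 + 5*(1 + 6) = -5 + 5*7 = -5 + 35 = 30)
n(B) = 30 + 2*B (n(B) = (B + 30) + B = (30 + B) + B = 30 + 2*B)
n(7)⁴ = (30 + 2*7)⁴ = (30 + 14)⁴ = 44⁴ = 3748096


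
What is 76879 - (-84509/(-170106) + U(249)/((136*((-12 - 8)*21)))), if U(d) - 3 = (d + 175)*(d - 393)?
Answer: 124496018297197/1619409120 ≈ 76877.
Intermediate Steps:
U(d) = 3 + (-393 + d)*(175 + d) (U(d) = 3 + (d + 175)*(d - 393) = 3 + (175 + d)*(-393 + d) = 3 + (-393 + d)*(175 + d))
76879 - (-84509/(-170106) + U(249)/((136*((-12 - 8)*21)))) = 76879 - (-84509/(-170106) + (-68772 + 249² - 218*249)/((136*((-12 - 8)*21)))) = 76879 - (-84509*(-1/170106) + (-68772 + 62001 - 54282)/((136*(-20*21)))) = 76879 - (84509/170106 - 61053/(136*(-420))) = 76879 - (84509/170106 - 61053/(-57120)) = 76879 - (84509/170106 - 61053*(-1/57120)) = 76879 - (84509/170106 + 20351/19040) = 76879 - 1*2535439283/1619409120 = 76879 - 2535439283/1619409120 = 124496018297197/1619409120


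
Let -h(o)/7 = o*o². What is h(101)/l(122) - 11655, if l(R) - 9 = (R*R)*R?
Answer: -21171025442/1815857 ≈ -11659.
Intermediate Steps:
l(R) = 9 + R³ (l(R) = 9 + (R*R)*R = 9 + R²*R = 9 + R³)
h(o) = -7*o³ (h(o) = -7*o*o² = -7*o³)
h(101)/l(122) - 11655 = (-7*101³)/(9 + 122³) - 11655 = (-7*1030301)/(9 + 1815848) - 11655 = -7212107/1815857 - 11655 = -21171025442/1815857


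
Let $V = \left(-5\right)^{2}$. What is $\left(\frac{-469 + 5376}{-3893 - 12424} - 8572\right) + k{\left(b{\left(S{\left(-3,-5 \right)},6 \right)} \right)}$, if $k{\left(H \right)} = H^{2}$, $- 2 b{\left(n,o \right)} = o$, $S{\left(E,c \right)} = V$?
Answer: $- \frac{19961054}{2331} \approx -8563.3$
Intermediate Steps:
$V = 25$
$S{\left(E,c \right)} = 25$
$b{\left(n,o \right)} = - \frac{o}{2}$
$\left(\frac{-469 + 5376}{-3893 - 12424} - 8572\right) + k{\left(b{\left(S{\left(-3,-5 \right)},6 \right)} \right)} = \left(\frac{-469 + 5376}{-3893 - 12424} - 8572\right) + \left(\left(- \frac{1}{2}\right) 6\right)^{2} = \left(\frac{4907}{-16317} - 8572\right) + \left(-3\right)^{2} = \left(4907 \left(- \frac{1}{16317}\right) - 8572\right) + 9 = \left(- \frac{701}{2331} - 8572\right) + 9 = - \frac{19982033}{2331} + 9 = - \frac{19961054}{2331}$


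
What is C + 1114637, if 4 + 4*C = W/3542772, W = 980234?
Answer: 7897802912101/7085544 ≈ 1.1146e+6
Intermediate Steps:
C = -6595427/7085544 (C = -1 + (980234/3542772)/4 = -1 + (980234*(1/3542772))/4 = -1 + (1/4)*(490117/1771386) = -1 + 490117/7085544 = -6595427/7085544 ≈ -0.93083)
C + 1114637 = -6595427/7085544 + 1114637 = 7897802912101/7085544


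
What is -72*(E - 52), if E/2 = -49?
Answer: 10800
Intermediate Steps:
E = -98 (E = 2*(-49) = -98)
-72*(E - 52) = -72*(-98 - 52) = -72*(-150) = 10800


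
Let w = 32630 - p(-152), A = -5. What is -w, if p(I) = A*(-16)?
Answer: -32550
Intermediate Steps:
p(I) = 80 (p(I) = -5*(-16) = 80)
w = 32550 (w = 32630 - 1*80 = 32630 - 80 = 32550)
-w = -1*32550 = -32550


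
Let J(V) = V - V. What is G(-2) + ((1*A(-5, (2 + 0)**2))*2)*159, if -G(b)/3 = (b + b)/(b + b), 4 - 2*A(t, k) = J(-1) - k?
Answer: 1269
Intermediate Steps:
J(V) = 0
A(t, k) = 2 + k/2 (A(t, k) = 2 - (0 - k)/2 = 2 - (-1)*k/2 = 2 + k/2)
G(b) = -3 (G(b) = -3*(b + b)/(b + b) = -3*2*b/(2*b) = -3*2*b*1/(2*b) = -3*1 = -3)
G(-2) + ((1*A(-5, (2 + 0)**2))*2)*159 = -3 + ((1*(2 + (2 + 0)**2/2))*2)*159 = -3 + ((1*(2 + (1/2)*2**2))*2)*159 = -3 + ((1*(2 + (1/2)*4))*2)*159 = -3 + ((1*(2 + 2))*2)*159 = -3 + ((1*4)*2)*159 = -3 + (4*2)*159 = -3 + 8*159 = -3 + 1272 = 1269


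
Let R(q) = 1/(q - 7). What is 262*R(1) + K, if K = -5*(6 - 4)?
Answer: -161/3 ≈ -53.667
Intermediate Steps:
R(q) = 1/(-7 + q)
K = -10 (K = -5*2 = -10)
262*R(1) + K = 262/(-7 + 1) - 10 = 262/(-6) - 10 = 262*(-⅙) - 10 = -131/3 - 10 = -161/3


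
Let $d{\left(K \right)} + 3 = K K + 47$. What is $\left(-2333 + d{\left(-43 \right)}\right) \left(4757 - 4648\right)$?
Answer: $-47960$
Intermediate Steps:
$d{\left(K \right)} = 44 + K^{2}$ ($d{\left(K \right)} = -3 + \left(K K + 47\right) = -3 + \left(K^{2} + 47\right) = -3 + \left(47 + K^{2}\right) = 44 + K^{2}$)
$\left(-2333 + d{\left(-43 \right)}\right) \left(4757 - 4648\right) = \left(-2333 + \left(44 + \left(-43\right)^{2}\right)\right) \left(4757 - 4648\right) = \left(-2333 + \left(44 + 1849\right)\right) 109 = \left(-2333 + 1893\right) 109 = \left(-440\right) 109 = -47960$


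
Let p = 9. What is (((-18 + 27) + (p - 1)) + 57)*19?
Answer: 1406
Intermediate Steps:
(((-18 + 27) + (p - 1)) + 57)*19 = (((-18 + 27) + (9 - 1)) + 57)*19 = ((9 + 8) + 57)*19 = (17 + 57)*19 = 74*19 = 1406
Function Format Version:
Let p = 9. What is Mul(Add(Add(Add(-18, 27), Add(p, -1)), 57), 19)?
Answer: 1406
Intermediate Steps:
Mul(Add(Add(Add(-18, 27), Add(p, -1)), 57), 19) = Mul(Add(Add(Add(-18, 27), Add(9, -1)), 57), 19) = Mul(Add(Add(9, 8), 57), 19) = Mul(Add(17, 57), 19) = Mul(74, 19) = 1406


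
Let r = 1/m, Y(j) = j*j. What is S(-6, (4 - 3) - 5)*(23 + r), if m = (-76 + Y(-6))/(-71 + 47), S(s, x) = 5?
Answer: 118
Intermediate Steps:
Y(j) = j²
m = 5/3 (m = (-76 + (-6)²)/(-71 + 47) = (-76 + 36)/(-24) = -40*(-1/24) = 5/3 ≈ 1.6667)
r = ⅗ (r = 1/(5/3) = ⅗ ≈ 0.60000)
S(-6, (4 - 3) - 5)*(23 + r) = 5*(23 + ⅗) = 5*(118/5) = 118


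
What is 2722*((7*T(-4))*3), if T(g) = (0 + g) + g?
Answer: -457296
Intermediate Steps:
T(g) = 2*g (T(g) = g + g = 2*g)
2722*((7*T(-4))*3) = 2722*((7*(2*(-4)))*3) = 2722*((7*(-8))*3) = 2722*(-56*3) = 2722*(-168) = -457296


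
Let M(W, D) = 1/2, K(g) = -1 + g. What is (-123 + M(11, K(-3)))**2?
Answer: 60025/4 ≈ 15006.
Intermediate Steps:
M(W, D) = 1/2
(-123 + M(11, K(-3)))**2 = (-123 + 1/2)**2 = (-245/2)**2 = 60025/4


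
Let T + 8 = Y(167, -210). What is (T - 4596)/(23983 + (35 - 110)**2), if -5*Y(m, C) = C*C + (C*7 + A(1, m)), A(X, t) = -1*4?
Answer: -32823/74020 ≈ -0.44343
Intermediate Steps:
A(X, t) = -4
Y(m, C) = 4/5 - 7*C/5 - C**2/5 (Y(m, C) = -(C*C + (C*7 - 4))/5 = -(C**2 + (7*C - 4))/5 = -(C**2 + (-4 + 7*C))/5 = -(-4 + C**2 + 7*C)/5 = 4/5 - 7*C/5 - C**2/5)
T = -42666/5 (T = -8 + (4/5 - 7/5*(-210) - 1/5*(-210)**2) = -8 + (4/5 + 294 - 1/5*44100) = -8 + (4/5 + 294 - 8820) = -8 - 42626/5 = -42666/5 ≈ -8533.2)
(T - 4596)/(23983 + (35 - 110)**2) = (-42666/5 - 4596)/(23983 + (35 - 110)**2) = -65646/(5*(23983 + (-75)**2)) = -65646/(5*(23983 + 5625)) = -65646/5/29608 = -65646/5*1/29608 = -32823/74020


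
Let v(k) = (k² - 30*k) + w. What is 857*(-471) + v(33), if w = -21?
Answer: -403569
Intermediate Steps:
v(k) = -21 + k² - 30*k (v(k) = (k² - 30*k) - 21 = -21 + k² - 30*k)
857*(-471) + v(33) = 857*(-471) + (-21 + 33² - 30*33) = -403647 + (-21 + 1089 - 990) = -403647 + 78 = -403569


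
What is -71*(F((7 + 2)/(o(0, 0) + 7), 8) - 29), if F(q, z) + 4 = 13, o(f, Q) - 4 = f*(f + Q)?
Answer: 1420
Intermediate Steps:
o(f, Q) = 4 + f*(Q + f) (o(f, Q) = 4 + f*(f + Q) = 4 + f*(Q + f))
F(q, z) = 9 (F(q, z) = -4 + 13 = 9)
-71*(F((7 + 2)/(o(0, 0) + 7), 8) - 29) = -71*(9 - 29) = -71*(-20) = 1420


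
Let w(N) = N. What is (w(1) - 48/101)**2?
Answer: 2809/10201 ≈ 0.27537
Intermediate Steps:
(w(1) - 48/101)**2 = (1 - 48/101)**2 = (53/101)**2 = 2809/10201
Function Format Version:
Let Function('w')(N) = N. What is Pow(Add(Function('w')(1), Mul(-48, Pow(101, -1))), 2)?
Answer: Rational(2809, 10201) ≈ 0.27537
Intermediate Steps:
Pow(Add(Function('w')(1), Mul(-48, Pow(101, -1))), 2) = Pow(Add(1, Mul(-48, Pow(101, -1))), 2) = Pow(Add(1, Mul(-48, Rational(1, 101))), 2) = Pow(Add(1, Rational(-48, 101)), 2) = Pow(Rational(53, 101), 2) = Rational(2809, 10201)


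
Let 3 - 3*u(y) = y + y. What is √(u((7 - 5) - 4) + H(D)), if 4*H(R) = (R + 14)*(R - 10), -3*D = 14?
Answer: I*√287/3 ≈ 5.647*I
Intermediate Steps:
D = -14/3 (D = -⅓*14 = -14/3 ≈ -4.6667)
u(y) = 1 - 2*y/3 (u(y) = 1 - (y + y)/3 = 1 - 2*y/3)
H(R) = (-10 + R)*(14 + R)/4 (H(R) = ((R + 14)*(R - 10))/4 = ((14 + R)*(-10 + R))/4 = ((-10 + R)*(14 + R))/4 = (-10 + R)*(14 + R)/4)
√(u((7 - 5) - 4) + H(D)) = √((1 - 2*((7 - 5) - 4)/3) + (-35 - 14/3 + (-14/3)²/4)) = √((1 - 2*(2 - 4)/3) + (-35 - 14/3 + (¼)*(196/9))) = √((1 - ⅔*(-2)) + (-35 - 14/3 + 49/9)) = √((1 + 4/3) - 308/9) = √(7/3 - 308/9) = √(-287/9) = I*√287/3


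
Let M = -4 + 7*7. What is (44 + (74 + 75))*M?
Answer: 8685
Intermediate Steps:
M = 45 (M = -4 + 49 = 45)
(44 + (74 + 75))*M = (44 + (74 + 75))*45 = (44 + 149)*45 = 193*45 = 8685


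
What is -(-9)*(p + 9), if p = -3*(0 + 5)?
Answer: -54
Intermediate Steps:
p = -15 (p = -3*5 = -15)
-(-9)*(p + 9) = -(-9)*(-15 + 9) = -(-9)*(-6) = -9*6 = -54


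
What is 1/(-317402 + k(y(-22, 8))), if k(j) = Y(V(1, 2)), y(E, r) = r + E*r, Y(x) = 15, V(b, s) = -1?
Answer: -1/317387 ≈ -3.1507e-6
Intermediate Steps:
k(j) = 15
1/(-317402 + k(y(-22, 8))) = 1/(-317402 + 15) = 1/(-317387) = -1/317387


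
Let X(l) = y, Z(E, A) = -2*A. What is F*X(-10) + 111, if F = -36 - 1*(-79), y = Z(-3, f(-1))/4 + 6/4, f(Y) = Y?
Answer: 197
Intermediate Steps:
y = 2 (y = -2*(-1)/4 + 6/4 = 2*(¼) + 6*(¼) = ½ + 3/2 = 2)
X(l) = 2
F = 43 (F = -36 + 79 = 43)
F*X(-10) + 111 = 43*2 + 111 = 86 + 111 = 197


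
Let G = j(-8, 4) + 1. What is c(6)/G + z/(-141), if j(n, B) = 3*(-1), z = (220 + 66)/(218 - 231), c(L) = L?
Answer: -401/141 ≈ -2.8440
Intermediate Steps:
z = -22 (z = 286/(-13) = 286*(-1/13) = -22)
j(n, B) = -3
G = -2 (G = -3 + 1 = -2)
c(6)/G + z/(-141) = 6/(-2) - 22/(-141) = 6*(-1/2) - 22*(-1/141) = -3 + 22/141 = -401/141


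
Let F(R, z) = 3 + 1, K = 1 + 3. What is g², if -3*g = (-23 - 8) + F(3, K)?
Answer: 81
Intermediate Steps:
K = 4
F(R, z) = 4
g = 9 (g = -((-23 - 8) + 4)/3 = -(-31 + 4)/3 = -⅓*(-27) = 9)
g² = 9² = 81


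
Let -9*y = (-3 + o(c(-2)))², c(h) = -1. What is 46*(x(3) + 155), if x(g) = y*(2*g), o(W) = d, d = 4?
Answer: 21298/3 ≈ 7099.3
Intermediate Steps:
o(W) = 4
y = -⅑ (y = -(-3 + 4)²/9 = -⅑*1² = -⅑*1 = -⅑ ≈ -0.11111)
x(g) = -2*g/9
46*(x(3) + 155) = 46*(-2/9*3 + 155) = 46*(-⅔ + 155) = 46*(463/3) = 21298/3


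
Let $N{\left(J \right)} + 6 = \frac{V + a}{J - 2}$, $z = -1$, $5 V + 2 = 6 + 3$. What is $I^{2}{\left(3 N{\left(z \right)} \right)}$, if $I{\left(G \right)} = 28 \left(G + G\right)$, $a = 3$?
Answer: $\frac{39337984}{25} \approx 1.5735 \cdot 10^{6}$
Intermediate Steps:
$V = \frac{7}{5}$ ($V = - \frac{2}{5} + \frac{6 + 3}{5} = - \frac{2}{5} + \frac{1}{5} \cdot 9 = - \frac{2}{5} + \frac{9}{5} = \frac{7}{5} \approx 1.4$)
$N{\left(J \right)} = -6 + \frac{22}{5 \left(-2 + J\right)}$ ($N{\left(J \right)} = -6 + \frac{\frac{7}{5} + 3}{J - 2} = -6 + \frac{22}{5 \left(-2 + J\right)}$)
$I{\left(G \right)} = 56 G$ ($I{\left(G \right)} = 28 \cdot 2 G = 56 G$)
$I^{2}{\left(3 N{\left(z \right)} \right)} = \left(56 \cdot 3 \frac{2 \left(41 - -15\right)}{5 \left(-2 - 1\right)}\right)^{2} = \left(56 \cdot 3 \frac{2 \left(41 + 15\right)}{5 \left(-3\right)}\right)^{2} = \left(56 \cdot 3 \cdot \frac{2}{5} \left(- \frac{1}{3}\right) 56\right)^{2} = \left(56 \cdot 3 \left(- \frac{112}{15}\right)\right)^{2} = \left(56 \left(- \frac{112}{5}\right)\right)^{2} = \left(- \frac{6272}{5}\right)^{2} = \frac{39337984}{25}$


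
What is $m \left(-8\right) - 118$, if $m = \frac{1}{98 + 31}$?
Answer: $- \frac{15230}{129} \approx -118.06$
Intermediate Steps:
$m = \frac{1}{129} \approx 0.0077519$
$m \left(-8\right) - 118 = \frac{1}{129} \left(-8\right) - 118 = - \frac{8}{129} - 118 = - \frac{15230}{129}$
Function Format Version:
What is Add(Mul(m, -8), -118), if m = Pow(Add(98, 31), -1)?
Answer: Rational(-15230, 129) ≈ -118.06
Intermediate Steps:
m = Rational(1, 129) (m = Pow(129, -1) = Rational(1, 129) ≈ 0.0077519)
Add(Mul(m, -8), -118) = Add(Mul(Rational(1, 129), -8), -118) = Add(Rational(-8, 129), -118) = Rational(-15230, 129)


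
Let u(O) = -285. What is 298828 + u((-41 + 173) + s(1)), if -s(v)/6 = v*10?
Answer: 298543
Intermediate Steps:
s(v) = -60*v (s(v) = -6*v*10 = -60*v)
298828 + u((-41 + 173) + s(1)) = 298828 - 285 = 298543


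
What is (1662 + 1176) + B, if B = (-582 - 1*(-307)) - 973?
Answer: 1590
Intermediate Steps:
B = -1248 (B = (-582 + 307) - 973 = -275 - 973 = -1248)
(1662 + 1176) + B = (1662 + 1176) - 1248 = 2838 - 1248 = 1590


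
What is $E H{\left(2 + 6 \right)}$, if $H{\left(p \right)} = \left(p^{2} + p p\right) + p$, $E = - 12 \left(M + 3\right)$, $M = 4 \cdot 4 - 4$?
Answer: $-24480$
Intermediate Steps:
$M = 12$ ($M = 16 - 4 = 12$)
$E = -180$ ($E = - 12 \left(12 + 3\right) = \left(-12\right) 15 = -180$)
$H{\left(p \right)} = p + 2 p^{2}$ ($H{\left(p \right)} = \left(p^{2} + p^{2}\right) + p = 2 p^{2} + p = p + 2 p^{2}$)
$E H{\left(2 + 6 \right)} = - 180 \left(2 + 6\right) \left(1 + 2 \left(2 + 6\right)\right) = - 180 \cdot 8 \left(1 + 2 \cdot 8\right) = - 180 \cdot 8 \left(1 + 16\right) = - 180 \cdot 8 \cdot 17 = \left(-180\right) 136 = -24480$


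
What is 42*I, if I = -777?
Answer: -32634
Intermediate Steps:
42*I = 42*(-777) = -32634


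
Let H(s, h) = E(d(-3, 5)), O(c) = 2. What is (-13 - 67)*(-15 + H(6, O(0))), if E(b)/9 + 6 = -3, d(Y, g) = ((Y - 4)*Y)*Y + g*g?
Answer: 7680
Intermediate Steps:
d(Y, g) = g² + Y²*(-4 + Y) (d(Y, g) = ((-4 + Y)*Y)*Y + g² = (Y*(-4 + Y))*Y + g² = Y²*(-4 + Y) + g² = g² + Y²*(-4 + Y))
E(b) = -81 (E(b) = -54 + 9*(-3) = -54 - 27 = -81)
H(s, h) = -81
(-13 - 67)*(-15 + H(6, O(0))) = (-13 - 67)*(-15 - 81) = -80*(-96) = 7680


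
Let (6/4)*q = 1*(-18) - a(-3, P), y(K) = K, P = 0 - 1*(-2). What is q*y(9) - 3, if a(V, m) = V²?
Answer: -165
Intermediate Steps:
P = 2 (P = 0 + 2 = 2)
q = -18 (q = 2*(1*(-18) - 1*(-3)²)/3 = 2*(-18 - 1*9)/3 = 2*(-18 - 9)/3 = (⅔)*(-27) = -18)
q*y(9) - 3 = -18*9 - 3 = -162 - 3 = -165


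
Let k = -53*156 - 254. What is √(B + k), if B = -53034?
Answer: 2*I*√15389 ≈ 248.1*I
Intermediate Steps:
k = -8522 (k = -8268 - 254 = -8522)
√(B + k) = √(-53034 - 8522) = √(-61556) = 2*I*√15389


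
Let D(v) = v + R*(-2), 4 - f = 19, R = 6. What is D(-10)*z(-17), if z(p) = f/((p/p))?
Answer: 330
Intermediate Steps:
f = -15 (f = 4 - 1*19 = 4 - 19 = -15)
D(v) = -12 + v (D(v) = v + 6*(-2) = v - 12 = -12 + v)
z(p) = -15 (z(p) = -15/(p/p) = -15/1 = -15*1 = -15)
D(-10)*z(-17) = (-12 - 10)*(-15) = -22*(-15) = 330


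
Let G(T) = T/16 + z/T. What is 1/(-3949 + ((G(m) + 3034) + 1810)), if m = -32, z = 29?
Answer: 32/28547 ≈ 0.0011210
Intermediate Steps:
G(T) = 29/T + T/16 (G(T) = T/16 + 29/T = 29/T + T/16)
1/(-3949 + ((G(m) + 3034) + 1810)) = 1/(-3949 + (((29/(-32) + (1/16)*(-32)) + 3034) + 1810)) = 1/(-3949 + (((29*(-1/32) - 2) + 3034) + 1810)) = 1/(-3949 + (((-29/32 - 2) + 3034) + 1810)) = 1/(-3949 + ((-93/32 + 3034) + 1810)) = 1/(-3949 + (96995/32 + 1810)) = 1/(-3949 + 154915/32) = 1/(28547/32) = 32/28547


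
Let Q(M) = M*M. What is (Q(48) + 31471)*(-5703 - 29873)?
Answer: -1201579400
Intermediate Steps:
Q(M) = M²
(Q(48) + 31471)*(-5703 - 29873) = (48² + 31471)*(-5703 - 29873) = (2304 + 31471)*(-35576) = 33775*(-35576) = -1201579400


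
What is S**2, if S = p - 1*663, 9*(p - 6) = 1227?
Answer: 2439844/9 ≈ 2.7109e+5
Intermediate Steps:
p = 427/3 (p = 6 + (1/9)*1227 = 6 + 409/3 = 427/3 ≈ 142.33)
S = -1562/3 (S = 427/3 - 1*663 = 427/3 - 663 = -1562/3 ≈ -520.67)
S**2 = (-1562/3)**2 = 2439844/9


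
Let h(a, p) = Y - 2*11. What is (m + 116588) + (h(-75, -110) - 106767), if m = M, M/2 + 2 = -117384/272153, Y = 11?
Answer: 2668497550/272153 ≈ 9805.1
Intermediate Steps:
h(a, p) = -11 (h(a, p) = 11 - 2*11 = 11 - 22 = -11)
M = -1323380/272153 (M = -4 + 2*(-117384/272153) = -4 - 234768/272153 = -1323380/272153 ≈ -4.8626)
m = -1323380/272153 ≈ -4.8626
(m + 116588) + (h(-75, -110) - 106767) = (-1323380/272153 + 116588) + (-11 - 106767) = 31728450584/272153 - 106778 = 2668497550/272153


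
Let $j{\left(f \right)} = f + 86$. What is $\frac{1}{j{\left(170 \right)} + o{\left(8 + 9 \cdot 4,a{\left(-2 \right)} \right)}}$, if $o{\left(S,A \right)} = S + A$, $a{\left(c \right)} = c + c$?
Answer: $\frac{1}{296} \approx 0.0033784$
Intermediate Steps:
$j{\left(f \right)} = 86 + f$
$a{\left(c \right)} = 2 c$
$o{\left(S,A \right)} = A + S$
$\frac{1}{j{\left(170 \right)} + o{\left(8 + 9 \cdot 4,a{\left(-2 \right)} \right)}} = \frac{1}{\left(86 + 170\right) + \left(2 \left(-2\right) + \left(8 + 9 \cdot 4\right)\right)} = \frac{1}{256 + \left(-4 + \left(8 + 36\right)\right)} = \frac{1}{256 + \left(-4 + 44\right)} = \frac{1}{256 + 40} = \frac{1}{296}$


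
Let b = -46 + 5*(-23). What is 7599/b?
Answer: -7599/161 ≈ -47.199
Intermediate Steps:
b = -161 (b = -46 - 115 = -161)
7599/b = 7599/(-161) = 7599*(-1/161) = -7599/161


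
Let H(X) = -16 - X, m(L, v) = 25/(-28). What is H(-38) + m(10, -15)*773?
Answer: -18709/28 ≈ -668.18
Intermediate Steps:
m(L, v) = -25/28 (m(L, v) = 25*(-1/28) = -25/28)
H(-38) + m(10, -15)*773 = (-16 - 1*(-38)) - 25/28*773 = (-16 + 38) - 19325/28 = 22 - 19325/28 = -18709/28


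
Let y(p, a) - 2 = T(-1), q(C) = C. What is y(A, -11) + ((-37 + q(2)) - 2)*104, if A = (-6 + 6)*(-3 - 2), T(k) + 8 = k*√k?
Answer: -3854 - I ≈ -3854.0 - 1.0*I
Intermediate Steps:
T(k) = -8 + k^(3/2) (T(k) = -8 + k*√k = -8 + k^(3/2))
A = 0 (A = 0*(-5) = 0)
y(p, a) = -6 - I (y(p, a) = 2 + (-8 + (-1)^(3/2)) = 2 + (-8 - I) = -6 - I)
y(A, -11) + ((-37 + q(2)) - 2)*104 = (-6 - I) + ((-37 + 2) - 2)*104 = (-6 - I) + (-35 - 2)*104 = (-6 - I) - 37*104 = (-6 - I) - 3848 = -3854 - I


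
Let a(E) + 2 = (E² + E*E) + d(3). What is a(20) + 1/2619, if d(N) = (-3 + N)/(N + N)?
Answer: 2089963/2619 ≈ 798.00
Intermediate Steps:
d(N) = (-3 + N)/(2*N) (d(N) = (-3 + N)/((2*N)) = (-3 + N)*(1/(2*N)) = (-3 + N)/(2*N))
a(E) = -2 + 2*E² (a(E) = -2 + ((E² + E*E) + (½)*(-3 + 3)/3) = -2 + ((E² + E²) + (½)*(⅓)*0) = -2 + (2*E² + 0) = -2 + 2*E²)
a(20) + 1/2619 = (-2 + 2*20²) + 1/2619 = (-2 + 2*400) + 1/2619 = (-2 + 800) + 1/2619 = 798 + 1/2619 = 2089963/2619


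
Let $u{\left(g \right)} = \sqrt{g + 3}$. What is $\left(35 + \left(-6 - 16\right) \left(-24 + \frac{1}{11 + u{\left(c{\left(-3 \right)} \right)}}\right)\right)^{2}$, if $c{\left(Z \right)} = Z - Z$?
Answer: $\frac{1095345579}{3481} + \frac{728112 \sqrt{3}}{3481} \approx 3.1503 \cdot 10^{5}$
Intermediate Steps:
$c{\left(Z \right)} = 0$
$u{\left(g \right)} = \sqrt{3 + g}$
$\left(35 + \left(-6 - 16\right) \left(-24 + \frac{1}{11 + u{\left(c{\left(-3 \right)} \right)}}\right)\right)^{2} = \left(35 + \left(-6 - 16\right) \left(-24 + \frac{1}{11 + \sqrt{3 + 0}}\right)\right)^{2} = \left(35 - 22 \left(-24 + \frac{1}{11 + \sqrt{3}}\right)\right)^{2} = \left(35 + \left(528 - \frac{22}{11 + \sqrt{3}}\right)\right)^{2} = \left(563 - \frac{22}{11 + \sqrt{3}}\right)^{2}$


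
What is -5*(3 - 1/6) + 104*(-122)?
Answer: -76213/6 ≈ -12702.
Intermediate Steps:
-5*(3 - 1/6) + 104*(-122) = -5*(3 - 1*1/6) - 12688 = -5*(3 - 1/6) - 12688 = -5*17/6 - 12688 = -85/6 - 12688 = -76213/6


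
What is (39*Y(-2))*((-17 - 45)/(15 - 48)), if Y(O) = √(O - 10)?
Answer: 1612*I*√3/11 ≈ 253.82*I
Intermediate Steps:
Y(O) = √(-10 + O)
(39*Y(-2))*((-17 - 45)/(15 - 48)) = (39*√(-10 - 2))*((-17 - 45)/(15 - 48)) = (39*√(-12))*(-62/(-33)) = (39*(2*I*√3))*(-62*(-1/33)) = (78*I*√3)*(62/33) = 1612*I*√3/11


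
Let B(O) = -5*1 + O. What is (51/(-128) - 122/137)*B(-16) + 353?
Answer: 6664871/17536 ≈ 380.07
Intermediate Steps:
B(O) = -5 + O
(51/(-128) - 122/137)*B(-16) + 353 = (51/(-128) - 122/137)*(-5 - 16) + 353 = (51*(-1/128) - 122*1/137)*(-21) + 353 = (-51/128 - 122/137)*(-21) + 353 = -22603/17536*(-21) + 353 = 474663/17536 + 353 = 6664871/17536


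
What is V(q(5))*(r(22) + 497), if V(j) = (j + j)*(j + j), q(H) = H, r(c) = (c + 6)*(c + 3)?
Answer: 119700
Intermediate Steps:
r(c) = (3 + c)*(6 + c) (r(c) = (6 + c)*(3 + c) = (3 + c)*(6 + c))
V(j) = 4*j² (V(j) = (2*j)*(2*j) = 4*j²)
V(q(5))*(r(22) + 497) = (4*5²)*((18 + 22² + 9*22) + 497) = (4*25)*((18 + 484 + 198) + 497) = 100*(700 + 497) = 100*1197 = 119700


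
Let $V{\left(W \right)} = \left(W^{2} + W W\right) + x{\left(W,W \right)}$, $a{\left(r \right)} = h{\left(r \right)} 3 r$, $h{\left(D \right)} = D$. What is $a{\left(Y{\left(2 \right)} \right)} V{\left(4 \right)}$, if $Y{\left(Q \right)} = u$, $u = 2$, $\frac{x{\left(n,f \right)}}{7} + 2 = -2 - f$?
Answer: $-288$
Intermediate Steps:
$x{\left(n,f \right)} = -28 - 7 f$ ($x{\left(n,f \right)} = -14 + 7 \left(-2 - f\right) = -14 - \left(14 + 7 f\right) = -28 - 7 f$)
$Y{\left(Q \right)} = 2$
$a{\left(r \right)} = 3 r^{2}$ ($a{\left(r \right)} = r 3 r = 3 r r = 3 r^{2}$)
$V{\left(W \right)} = -28 - 7 W + 2 W^{2}$ ($V{\left(W \right)} = \left(W^{2} + W W\right) - \left(28 + 7 W\right) = \left(W^{2} + W^{2}\right) - \left(28 + 7 W\right) = 2 W^{2} - \left(28 + 7 W\right) = -28 - 7 W + 2 W^{2}$)
$a{\left(Y{\left(2 \right)} \right)} V{\left(4 \right)} = 3 \cdot 2^{2} \left(-28 - 28 + 2 \cdot 4^{2}\right) = 3 \cdot 4 \left(-28 - 28 + 2 \cdot 16\right) = 12 \left(-28 - 28 + 32\right) = 12 \left(-24\right) = -288$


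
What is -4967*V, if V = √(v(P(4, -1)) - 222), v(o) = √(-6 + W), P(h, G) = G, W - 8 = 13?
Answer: -4967*I*√(222 - √15) ≈ -73358.0*I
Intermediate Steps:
W = 21 (W = 8 + 13 = 21)
v(o) = √15 (v(o) = √(-6 + 21) = √15)
V = √(-222 + √15) (V = √(√15 - 222) = √(-222 + √15) ≈ 14.769*I)
-4967*V = -4967*√(-222 + √15)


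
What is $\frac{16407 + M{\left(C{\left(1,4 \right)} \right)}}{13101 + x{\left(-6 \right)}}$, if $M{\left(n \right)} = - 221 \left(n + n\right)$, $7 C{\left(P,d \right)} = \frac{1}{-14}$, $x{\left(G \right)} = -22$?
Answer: $\frac{804164}{640871} \approx 1.2548$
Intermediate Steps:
$C{\left(P,d \right)} = - \frac{1}{98}$ ($C{\left(P,d \right)} = \frac{1}{7 \left(-14\right)} = \frac{1}{7} \left(- \frac{1}{14}\right) = - \frac{1}{98}$)
$M{\left(n \right)} = - 442 n$ ($M{\left(n \right)} = - 221 \cdot 2 n = - 442 n$)
$\frac{16407 + M{\left(C{\left(1,4 \right)} \right)}}{13101 + x{\left(-6 \right)}} = \frac{16407 - - \frac{221}{49}}{13101 - 22} = \frac{16407 + \frac{221}{49}}{13079} = \frac{804164}{49} \cdot \frac{1}{13079} = \frac{804164}{640871}$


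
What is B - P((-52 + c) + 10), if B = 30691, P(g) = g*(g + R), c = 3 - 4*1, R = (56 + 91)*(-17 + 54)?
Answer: 262719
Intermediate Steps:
R = 5439 (R = 147*37 = 5439)
c = -1 (c = 3 - 4 = -1)
P(g) = g*(5439 + g) (P(g) = g*(g + 5439) = g*(5439 + g))
B - P((-52 + c) + 10) = 30691 - ((-52 - 1) + 10)*(5439 + ((-52 - 1) + 10)) = 30691 - (-53 + 10)*(5439 + (-53 + 10)) = 30691 - (-43)*(5439 - 43) = 30691 - (-43)*5396 = 30691 - 1*(-232028) = 30691 + 232028 = 262719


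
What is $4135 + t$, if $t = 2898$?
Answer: $7033$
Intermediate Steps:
$4135 + t = 4135 + 2898 = 7033$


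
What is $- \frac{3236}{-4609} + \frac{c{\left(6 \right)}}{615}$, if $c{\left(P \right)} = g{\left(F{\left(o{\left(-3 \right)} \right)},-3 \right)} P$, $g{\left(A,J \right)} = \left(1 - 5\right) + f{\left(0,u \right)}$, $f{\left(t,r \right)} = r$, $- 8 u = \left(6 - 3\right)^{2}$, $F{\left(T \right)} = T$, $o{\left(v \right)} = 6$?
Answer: $\frac{60111}{92180} \approx 0.6521$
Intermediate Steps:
$u = - \frac{9}{8}$ ($u = - \frac{\left(6 - 3\right)^{2}}{8} = - \frac{3^{2}}{8} = \left(- \frac{1}{8}\right) 9 = - \frac{9}{8} \approx -1.125$)
$g{\left(A,J \right)} = - \frac{41}{8}$ ($g{\left(A,J \right)} = \left(1 - 5\right) - \frac{9}{8} = -4 - \frac{9}{8} = - \frac{41}{8}$)
$c{\left(P \right)} = - \frac{41 P}{8}$
$- \frac{3236}{-4609} + \frac{c{\left(6 \right)}}{615} = - \frac{3236}{-4609} + \frac{\left(- \frac{41}{8}\right) 6}{615} = \left(-3236\right) \left(- \frac{1}{4609}\right) - \frac{1}{20} = \frac{3236}{4609} - \frac{1}{20} = \frac{60111}{92180}$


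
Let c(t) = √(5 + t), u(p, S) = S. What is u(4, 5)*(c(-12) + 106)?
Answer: 530 + 5*I*√7 ≈ 530.0 + 13.229*I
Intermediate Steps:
u(4, 5)*(c(-12) + 106) = 5*(√(5 - 12) + 106) = 5*(√(-7) + 106) = 5*(I*√7 + 106) = 5*(106 + I*√7) = 530 + 5*I*√7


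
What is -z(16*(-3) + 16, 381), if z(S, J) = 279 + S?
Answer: -247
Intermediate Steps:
-z(16*(-3) + 16, 381) = -(279 + (16*(-3) + 16)) = -(279 + (-48 + 16)) = -(279 - 32) = -1*247 = -247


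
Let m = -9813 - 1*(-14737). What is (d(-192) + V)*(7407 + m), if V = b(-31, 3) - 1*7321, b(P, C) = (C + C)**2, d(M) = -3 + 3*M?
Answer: -96970984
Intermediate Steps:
m = 4924 (m = -9813 + 14737 = 4924)
b(P, C) = 4*C**2 (b(P, C) = (2*C)**2 = 4*C**2)
V = -7285 (V = 4*3**2 - 1*7321 = 4*9 - 7321 = 36 - 7321 = -7285)
(d(-192) + V)*(7407 + m) = ((-3 + 3*(-192)) - 7285)*(7407 + 4924) = ((-3 - 576) - 7285)*12331 = (-579 - 7285)*12331 = -7864*12331 = -96970984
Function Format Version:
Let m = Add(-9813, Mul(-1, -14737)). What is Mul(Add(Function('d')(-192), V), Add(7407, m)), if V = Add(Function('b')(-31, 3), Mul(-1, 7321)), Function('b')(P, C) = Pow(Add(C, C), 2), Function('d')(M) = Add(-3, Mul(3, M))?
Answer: -96970984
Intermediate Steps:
m = 4924 (m = Add(-9813, 14737) = 4924)
Function('b')(P, C) = Mul(4, Pow(C, 2)) (Function('b')(P, C) = Pow(Mul(2, C), 2) = Mul(4, Pow(C, 2)))
V = -7285 (V = Add(Mul(4, Pow(3, 2)), Mul(-1, 7321)) = Add(Mul(4, 9), -7321) = Add(36, -7321) = -7285)
Mul(Add(Function('d')(-192), V), Add(7407, m)) = Mul(Add(Add(-3, Mul(3, -192)), -7285), Add(7407, 4924)) = Mul(Add(Add(-3, -576), -7285), 12331) = Mul(Add(-579, -7285), 12331) = Mul(-7864, 12331) = -96970984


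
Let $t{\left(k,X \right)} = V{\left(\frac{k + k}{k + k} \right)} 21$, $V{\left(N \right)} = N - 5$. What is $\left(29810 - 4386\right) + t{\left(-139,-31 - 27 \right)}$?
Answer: $25340$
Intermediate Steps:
$V{\left(N \right)} = -5 + N$ ($V{\left(N \right)} = N - 5 = -5 + N$)
$t{\left(k,X \right)} = -84$ ($t{\left(k,X \right)} = \left(-5 + \frac{k + k}{k + k}\right) 21 = \left(-5 + \frac{2 k}{2 k}\right) 21 = \left(-5 + 2 k \frac{1}{2 k}\right) 21 = \left(-5 + 1\right) 21 = \left(-4\right) 21 = -84$)
$\left(29810 - 4386\right) + t{\left(-139,-31 - 27 \right)} = \left(29810 - 4386\right) - 84 = 25424 - 84 = 25340$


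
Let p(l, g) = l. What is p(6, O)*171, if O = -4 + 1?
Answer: 1026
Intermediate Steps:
O = -3
p(6, O)*171 = 6*171 = 1026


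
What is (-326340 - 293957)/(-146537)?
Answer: 620297/146537 ≈ 4.2330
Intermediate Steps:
(-326340 - 293957)/(-146537) = -620297*(-1/146537) = 620297/146537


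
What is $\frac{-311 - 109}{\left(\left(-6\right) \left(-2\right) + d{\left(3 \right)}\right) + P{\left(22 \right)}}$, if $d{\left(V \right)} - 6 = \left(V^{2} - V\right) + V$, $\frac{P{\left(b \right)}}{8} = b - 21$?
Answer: $-12$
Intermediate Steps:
$P{\left(b \right)} = -168 + 8 b$ ($P{\left(b \right)} = 8 \left(b - 21\right) = 8 \left(-21 + b\right) = -168 + 8 b$)
$d{\left(V \right)} = 6 + V^{2}$ ($d{\left(V \right)} = 6 + \left(\left(V^{2} - V\right) + V\right) = 6 + V^{2}$)
$\frac{-311 - 109}{\left(\left(-6\right) \left(-2\right) + d{\left(3 \right)}\right) + P{\left(22 \right)}} = \frac{-311 - 109}{\left(\left(-6\right) \left(-2\right) + \left(6 + 3^{2}\right)\right) + \left(-168 + 8 \cdot 22\right)} = - \frac{420}{\left(12 + \left(6 + 9\right)\right) + \left(-168 + 176\right)} = - \frac{420}{\left(12 + 15\right) + 8} = - \frac{420}{27 + 8} = - \frac{420}{35} = \left(-420\right) \frac{1}{35} = -12$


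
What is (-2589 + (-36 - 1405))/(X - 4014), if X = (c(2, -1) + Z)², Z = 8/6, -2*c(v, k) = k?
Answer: 145080/144383 ≈ 1.0048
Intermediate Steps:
c(v, k) = -k/2
Z = 4/3 (Z = 8*(⅙) = 4/3 ≈ 1.3333)
X = 121/36 (X = (-½*(-1) + 4/3)² = (½ + 4/3)² = (11/6)² = 121/36 ≈ 3.3611)
(-2589 + (-36 - 1405))/(X - 4014) = (-2589 + (-36 - 1405))/(121/36 - 4014) = (-2589 - 1441)/(-144383/36) = -4030*(-36/144383) = 145080/144383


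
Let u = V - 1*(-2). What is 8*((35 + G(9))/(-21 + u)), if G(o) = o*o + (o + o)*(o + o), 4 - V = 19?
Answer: -1760/17 ≈ -103.53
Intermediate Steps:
V = -15 (V = 4 - 1*19 = 4 - 19 = -15)
G(o) = 5*o² (G(o) = o² + (2*o)*(2*o) = o² + 4*o² = 5*o²)
u = -13 (u = -15 - 1*(-2) = -15 + 2 = -13)
8*((35 + G(9))/(-21 + u)) = 8*((35 + 5*9²)/(-21 - 13)) = 8*((35 + 5*81)/(-34)) = 8*((35 + 405)*(-1/34)) = 8*(440*(-1/34)) = 8*(-220/17) = -1760/17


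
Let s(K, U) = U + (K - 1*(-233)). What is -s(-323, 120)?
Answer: -30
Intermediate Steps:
s(K, U) = 233 + K + U (s(K, U) = U + (K + 233) = U + (233 + K) = 233 + K + U)
-s(-323, 120) = -(233 - 323 + 120) = -1*30 = -30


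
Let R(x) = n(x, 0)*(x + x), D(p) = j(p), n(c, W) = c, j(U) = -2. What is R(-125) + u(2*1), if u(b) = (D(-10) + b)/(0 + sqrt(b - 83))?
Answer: 31250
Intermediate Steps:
D(p) = -2
R(x) = 2*x**2 (R(x) = x*(x + x) = x*(2*x) = 2*x**2)
u(b) = (-2 + b)/sqrt(-83 + b) (u(b) = (-2 + b)/(0 + sqrt(b - 83)) = (-2 + b)/(0 + sqrt(-83 + b)) = (-2 + b)/(sqrt(-83 + b)) = (-2 + b)/sqrt(-83 + b))
R(-125) + u(2*1) = 2*(-125)**2 + (-2 + 2*1)/sqrt(-83 + 2*1) = 2*15625 + (-2 + 2)/sqrt(-83 + 2) = 31250 + 0/sqrt(-81) = 31250 - I/9*0 = 31250 + 0 = 31250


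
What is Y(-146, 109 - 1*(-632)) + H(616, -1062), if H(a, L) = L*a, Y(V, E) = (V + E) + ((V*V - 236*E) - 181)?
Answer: -807338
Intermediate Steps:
Y(V, E) = -181 + V + V**2 - 235*E (Y(V, E) = (E + V) + ((V**2 - 236*E) - 181) = (E + V) + (-181 + V**2 - 236*E) = -181 + V + V**2 - 235*E)
Y(-146, 109 - 1*(-632)) + H(616, -1062) = (-181 - 146 + (-146)**2 - 235*(109 - 1*(-632))) - 1062*616 = (-181 - 146 + 21316 - 235*(109 + 632)) - 654192 = (-181 - 146 + 21316 - 235*741) - 654192 = (-181 - 146 + 21316 - 174135) - 654192 = -153146 - 654192 = -807338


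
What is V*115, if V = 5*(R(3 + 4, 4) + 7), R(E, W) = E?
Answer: 8050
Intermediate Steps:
V = 70 (V = 5*((3 + 4) + 7) = 5*(7 + 7) = 5*14 = 70)
V*115 = 70*115 = 8050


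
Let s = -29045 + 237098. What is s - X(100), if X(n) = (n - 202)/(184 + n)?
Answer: 29543577/142 ≈ 2.0805e+5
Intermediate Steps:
s = 208053
X(n) = (-202 + n)/(184 + n)
s - X(100) = 208053 - (-202 + 100)/(184 + 100) = 208053 - (-102)/284 = 208053 - 1*(-51/142) = 208053 + 51/142 = 29543577/142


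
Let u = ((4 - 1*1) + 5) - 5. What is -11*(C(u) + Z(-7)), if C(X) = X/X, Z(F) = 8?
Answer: -99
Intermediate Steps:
u = 3 (u = ((4 - 1) + 5) - 5 = (3 + 5) - 5 = 8 - 5 = 3)
C(X) = 1
-11*(C(u) + Z(-7)) = -11*(1 + 8) = -11*9 = -99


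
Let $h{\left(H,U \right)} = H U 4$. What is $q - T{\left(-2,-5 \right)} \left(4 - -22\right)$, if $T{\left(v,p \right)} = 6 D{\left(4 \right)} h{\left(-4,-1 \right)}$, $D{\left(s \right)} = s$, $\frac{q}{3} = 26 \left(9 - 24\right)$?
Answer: $-11154$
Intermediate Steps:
$q = -1170$ ($q = 3 \cdot 26 \left(9 - 24\right) = 3 \cdot 26 \left(-15\right) = 3 \left(-390\right) = -1170$)
$h{\left(H,U \right)} = 4 H U$
$T{\left(v,p \right)} = 384$ ($T{\left(v,p \right)} = 6 \cdot 4 \cdot 4 \left(-4\right) \left(-1\right) = 24 \cdot 16 = 384$)
$q - T{\left(-2,-5 \right)} \left(4 - -22\right) = -1170 - 384 \left(4 - -22\right) = -1170 - 384 \left(4 + 22\right) = -1170 - 384 \cdot 26 = -1170 - 9984 = -11154$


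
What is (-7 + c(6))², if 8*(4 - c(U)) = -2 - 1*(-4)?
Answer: 169/16 ≈ 10.563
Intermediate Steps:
c(U) = 15/4 (c(U) = 4 - (-2 - 1*(-4))/8 = 4 - (-2 + 4)/8 = 4 - ⅛*2 = 4 - ¼ = 15/4)
(-7 + c(6))² = (-7 + 15/4)² = (-13/4)² = 169/16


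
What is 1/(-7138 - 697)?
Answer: -1/7835 ≈ -0.00012763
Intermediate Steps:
1/(-7138 - 697) = 1/(-7835) = -1/7835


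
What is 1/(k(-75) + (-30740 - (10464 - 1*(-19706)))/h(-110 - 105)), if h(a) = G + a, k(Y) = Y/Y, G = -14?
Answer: 229/61139 ≈ 0.0037456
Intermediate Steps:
k(Y) = 1
h(a) = -14 + a
1/(k(-75) + (-30740 - (10464 - 1*(-19706)))/h(-110 - 105)) = 1/(1 + (-30740 - (10464 - 1*(-19706)))/(-14 + (-110 - 105))) = 1/(1 + (-30740 - (10464 + 19706))/(-14 - 215)) = 1/(1 + (-30740 - 1*30170)/(-229)) = 1/(1 + (-30740 - 30170)*(-1/229)) = 1/(1 - 60910*(-1/229)) = 1/(1 + 60910/229) = 1/(61139/229) = 229/61139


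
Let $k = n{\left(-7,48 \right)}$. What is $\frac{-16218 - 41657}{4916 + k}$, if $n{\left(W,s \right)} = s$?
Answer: $- \frac{57875}{4964} \approx -11.659$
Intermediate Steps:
$k = 48$
$\frac{-16218 - 41657}{4916 + k} = \frac{-16218 - 41657}{4916 + 48} = - \frac{57875}{4964}$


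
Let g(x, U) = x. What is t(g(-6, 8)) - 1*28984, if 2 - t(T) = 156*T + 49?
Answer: -28095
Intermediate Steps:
t(T) = -47 - 156*T (t(T) = 2 - (156*T + 49) = 2 - (49 + 156*T) = 2 + (-49 - 156*T) = -47 - 156*T)
t(g(-6, 8)) - 1*28984 = (-47 - 156*(-6)) - 1*28984 = (-47 + 936) - 28984 = 889 - 28984 = -28095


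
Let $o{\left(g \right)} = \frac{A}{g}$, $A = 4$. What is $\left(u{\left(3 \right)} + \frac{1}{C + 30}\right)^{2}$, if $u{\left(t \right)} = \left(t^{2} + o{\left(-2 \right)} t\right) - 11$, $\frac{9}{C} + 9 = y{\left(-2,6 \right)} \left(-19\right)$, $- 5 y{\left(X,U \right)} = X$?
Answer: $\frac{379353529}{5978025} \approx 63.458$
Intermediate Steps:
$y{\left(X,U \right)} = - \frac{X}{5}$
$C = - \frac{45}{83}$ ($C = \frac{9}{-9 + \left(- \frac{1}{5}\right) \left(-2\right) \left(-19\right)} = \frac{9}{-9 + \frac{2}{5} \left(-19\right)} = \frac{9}{-9 - \frac{38}{5}} = \frac{9}{- \frac{83}{5}} = 9 \left(- \frac{5}{83}\right) = - \frac{45}{83} \approx -0.54217$)
$o{\left(g \right)} = \frac{4}{g}$
$u{\left(t \right)} = -11 + t^{2} - 2 t$ ($u{\left(t \right)} = \left(t^{2} + \frac{4}{-2} t\right) - 11 = \left(t^{2} + 4 \left(- \frac{1}{2}\right) t\right) - 11 = \left(t^{2} - 2 t\right) - 11 = -11 + t^{2} - 2 t$)
$\left(u{\left(3 \right)} + \frac{1}{C + 30}\right)^{2} = \left(\left(-11 + 3^{2} - 6\right) + \frac{1}{- \frac{45}{83} + 30}\right)^{2} = \left(\left(-11 + 9 - 6\right) + \frac{1}{\frac{2445}{83}}\right)^{2} = \left(-8 + \frac{83}{2445}\right)^{2} = \left(- \frac{19477}{2445}\right)^{2} = \frac{379353529}{5978025}$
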